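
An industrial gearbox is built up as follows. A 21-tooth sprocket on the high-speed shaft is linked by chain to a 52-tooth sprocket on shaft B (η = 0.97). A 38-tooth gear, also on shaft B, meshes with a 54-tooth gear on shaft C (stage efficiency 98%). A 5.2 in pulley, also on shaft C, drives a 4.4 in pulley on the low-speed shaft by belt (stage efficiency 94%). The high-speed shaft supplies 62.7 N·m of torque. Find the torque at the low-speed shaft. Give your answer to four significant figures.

After the chain (52/21): 62.7 × 2.4762 × 0.97 = 150.6 N·m
After the gear mesh (54/38): 150.6 × 1.4211 × 0.98 = 209.73 N·m
After the belt (4.4/5.2): 209.73 × 0.84615 × 0.94 = 166.82 N·m

166.8 N·m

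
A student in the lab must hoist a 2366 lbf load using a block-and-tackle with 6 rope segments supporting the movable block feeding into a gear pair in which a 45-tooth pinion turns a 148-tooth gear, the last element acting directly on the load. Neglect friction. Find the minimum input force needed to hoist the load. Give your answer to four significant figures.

119.9 lbf

Block-and-tackle MA = number of supporting rope parts = 6.
Gear pair MA = 148/45 = 3.2889.
Combined ideal MA = 6 × 3.2889 = 19.733.
Effort = load / MA = 2366 / 19.733 = 119.9 lbf.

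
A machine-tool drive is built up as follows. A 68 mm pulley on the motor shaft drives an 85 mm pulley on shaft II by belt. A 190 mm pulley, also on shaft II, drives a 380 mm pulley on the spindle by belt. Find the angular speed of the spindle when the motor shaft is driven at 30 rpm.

12 rpm

Belt: ratio = 85/68 = 1.25, so shaft II turns at 30 / 1.25 = 24 rpm.
Belt: ratio = 380/190 = 2, so the spindle turns at 24 / 2 = 12 rpm.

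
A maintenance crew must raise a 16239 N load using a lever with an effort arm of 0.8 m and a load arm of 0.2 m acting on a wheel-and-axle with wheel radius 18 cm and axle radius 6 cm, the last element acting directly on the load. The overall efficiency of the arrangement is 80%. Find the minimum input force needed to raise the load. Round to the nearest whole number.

Lever MA = effort arm / load arm = 0.8/0.2 = 4.
Wheel-and-axle MA = R/r = 18/6 = 3.
Combined ideal MA = 4 × 3 = 12.
Actual MA = 12 × 0.80 = 9.6.
Effort = load / actual MA = 16239 / 9.6 = 1691.6 N.

1692 N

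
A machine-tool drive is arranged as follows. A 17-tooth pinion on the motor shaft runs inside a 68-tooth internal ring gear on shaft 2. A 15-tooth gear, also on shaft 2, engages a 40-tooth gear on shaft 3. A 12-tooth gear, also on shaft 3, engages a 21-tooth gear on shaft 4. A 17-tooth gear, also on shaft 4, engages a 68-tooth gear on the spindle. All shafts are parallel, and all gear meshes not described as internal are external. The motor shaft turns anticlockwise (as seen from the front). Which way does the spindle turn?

the motor shaft → shaft 2: internal mesh, same direction → CCW.
shaft 2 → shaft 3: external mesh, 1 reversal → CW.
shaft 3 → shaft 4: external mesh, 1 reversal → CCW.
shaft 4 → the spindle: external mesh, 1 reversal → CW.
3 reversals in total — an odd number — so the spindle turns opposite to the motor shaft.

clockwise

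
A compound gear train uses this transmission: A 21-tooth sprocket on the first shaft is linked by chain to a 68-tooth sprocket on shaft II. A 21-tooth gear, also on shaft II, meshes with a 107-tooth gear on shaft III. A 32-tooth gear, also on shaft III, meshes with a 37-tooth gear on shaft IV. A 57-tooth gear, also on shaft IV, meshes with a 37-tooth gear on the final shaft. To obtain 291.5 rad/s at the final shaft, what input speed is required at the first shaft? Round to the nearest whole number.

3610 rad/s

Overall ratio R = 3.2381 × 5.0952 × 1.1562 × 0.64912 = 12.383.
Required input speed = output speed × R = 291.5 × 12.383 = 3609.7 rad/s.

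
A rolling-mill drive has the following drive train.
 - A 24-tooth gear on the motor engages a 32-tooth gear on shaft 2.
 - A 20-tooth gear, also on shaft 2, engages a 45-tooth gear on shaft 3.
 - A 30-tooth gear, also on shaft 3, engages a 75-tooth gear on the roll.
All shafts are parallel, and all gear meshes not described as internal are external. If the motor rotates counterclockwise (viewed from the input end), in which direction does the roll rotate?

clockwise

the motor → shaft 2: external mesh, 1 reversal → CW.
shaft 2 → shaft 3: external mesh, 1 reversal → CCW.
shaft 3 → the roll: external mesh, 1 reversal → CW.
3 reversals in total — an odd number — so the roll turns opposite to the motor.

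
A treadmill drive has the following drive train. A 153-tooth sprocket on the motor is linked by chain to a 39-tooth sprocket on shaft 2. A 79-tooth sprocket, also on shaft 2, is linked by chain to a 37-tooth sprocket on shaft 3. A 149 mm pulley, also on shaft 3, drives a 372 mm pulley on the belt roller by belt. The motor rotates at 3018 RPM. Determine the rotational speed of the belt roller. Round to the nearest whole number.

10125 RPM

the motor → shaft 2 (chain, 39/153): 3018 ÷ 0.2549 = 11840 RPM
shaft 2 → shaft 3 (chain, 37/79): 11840 ÷ 0.46835 = 25280 RPM
shaft 3 → the belt roller (belt, 372/149): 25280 ÷ 2.4966 = 10125 RPM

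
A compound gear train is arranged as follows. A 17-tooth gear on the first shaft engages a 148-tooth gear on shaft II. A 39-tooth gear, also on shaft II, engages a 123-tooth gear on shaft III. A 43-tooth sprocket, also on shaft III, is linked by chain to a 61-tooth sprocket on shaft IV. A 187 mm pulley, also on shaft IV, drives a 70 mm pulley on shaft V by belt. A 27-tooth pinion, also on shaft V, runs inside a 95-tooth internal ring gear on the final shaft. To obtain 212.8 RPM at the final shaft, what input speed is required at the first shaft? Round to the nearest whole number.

Overall ratio R = 8.7059 × 3.1538 × 1.4186 × 0.37433 × 3.5185 = 51.302.
Required input speed = output speed × R = 212.8 × 51.302 = 10917 RPM.

10917 RPM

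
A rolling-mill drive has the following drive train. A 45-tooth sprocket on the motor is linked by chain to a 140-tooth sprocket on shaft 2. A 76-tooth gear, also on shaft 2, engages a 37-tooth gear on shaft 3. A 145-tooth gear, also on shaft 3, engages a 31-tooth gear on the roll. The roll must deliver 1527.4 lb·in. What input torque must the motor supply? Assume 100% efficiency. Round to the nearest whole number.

Overall ratio R = 3.1111 × 0.48684 × 0.21379 = 0.32382.
Input torque = output torque / R = 1527.4 / 0.32382 = 4716.9 lb·in.

4717 lb·in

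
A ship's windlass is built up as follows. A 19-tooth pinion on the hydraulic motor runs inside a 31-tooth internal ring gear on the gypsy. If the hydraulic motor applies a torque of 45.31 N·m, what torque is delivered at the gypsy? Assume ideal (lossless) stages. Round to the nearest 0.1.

Internal gear: ratio = 31/19 = 1.6316; torque at the gypsy = 45.31 × 1.6316 = 73.927 N·m.

73.9 N·m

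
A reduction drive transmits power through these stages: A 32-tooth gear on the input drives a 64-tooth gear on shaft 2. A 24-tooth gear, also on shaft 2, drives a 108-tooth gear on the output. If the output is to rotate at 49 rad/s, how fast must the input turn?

Overall ratio R = 2 × 4.5 = 9.
Required input speed = output speed × R = 49 × 9 = 441 rad/s.

441 rad/s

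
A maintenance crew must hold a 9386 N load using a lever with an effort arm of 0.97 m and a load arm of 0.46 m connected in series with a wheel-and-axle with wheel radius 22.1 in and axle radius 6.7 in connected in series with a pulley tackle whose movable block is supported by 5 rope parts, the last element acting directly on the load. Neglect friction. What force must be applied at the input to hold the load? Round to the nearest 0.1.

Lever MA = effort arm / load arm = 0.97/0.46 = 2.1087.
Wheel-and-axle MA = R/r = 22.1/6.7 = 3.2985.
Block-and-tackle MA = number of supporting rope parts = 5.
Combined ideal MA = 2.1087 × 3.2985 × 5 = 34.778.
Effort = load / MA = 9386 / 34.778 = 269.89 N.

269.9 N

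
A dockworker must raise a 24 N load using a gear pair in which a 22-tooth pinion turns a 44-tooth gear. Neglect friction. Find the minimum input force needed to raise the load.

Gear pair MA = 44/22 = 2.
Effort = load / MA = 24 / 2 = 12 N.

12 N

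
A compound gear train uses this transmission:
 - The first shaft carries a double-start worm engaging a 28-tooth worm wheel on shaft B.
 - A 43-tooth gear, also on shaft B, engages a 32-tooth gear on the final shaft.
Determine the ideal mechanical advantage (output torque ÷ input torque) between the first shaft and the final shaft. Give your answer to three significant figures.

Each stage contributes driven/driver: worm 28/2 = 14, gear mesh 32/43 = 0.74419.
Overall: 14 × 0.74419 = 10.419.

10.4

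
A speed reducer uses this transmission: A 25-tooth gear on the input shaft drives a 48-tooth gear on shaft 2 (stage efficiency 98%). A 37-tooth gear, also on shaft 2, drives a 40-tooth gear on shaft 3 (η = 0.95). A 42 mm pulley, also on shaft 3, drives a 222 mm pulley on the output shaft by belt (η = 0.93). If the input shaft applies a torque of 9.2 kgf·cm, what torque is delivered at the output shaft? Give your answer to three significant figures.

gear mesh 48/25 = 1.92 → τ = 9.2·1.92·0.98 = 17.311 kgf·cm
gear mesh 40/37 = 1.0811 → τ = 17.311·1.0811·0.95 = 17.779 kgf·cm
belt 222/42 = 5.2857 → τ = 17.779·5.2857·0.93 = 87.394 kgf·cm

87.4 kgf·cm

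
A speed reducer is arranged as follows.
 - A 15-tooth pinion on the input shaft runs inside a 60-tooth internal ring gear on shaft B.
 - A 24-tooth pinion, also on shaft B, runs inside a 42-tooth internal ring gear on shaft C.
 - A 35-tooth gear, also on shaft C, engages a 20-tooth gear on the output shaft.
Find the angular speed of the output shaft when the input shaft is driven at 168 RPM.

42 RPM

the input shaft → shaft B (internal gear, 60/15): 168 ÷ 4 = 42 RPM
shaft B → shaft C (internal gear, 42/24): 42 ÷ 1.75 = 24 RPM
shaft C → the output shaft (gear mesh, 20/35): 24 ÷ 0.57143 = 42 RPM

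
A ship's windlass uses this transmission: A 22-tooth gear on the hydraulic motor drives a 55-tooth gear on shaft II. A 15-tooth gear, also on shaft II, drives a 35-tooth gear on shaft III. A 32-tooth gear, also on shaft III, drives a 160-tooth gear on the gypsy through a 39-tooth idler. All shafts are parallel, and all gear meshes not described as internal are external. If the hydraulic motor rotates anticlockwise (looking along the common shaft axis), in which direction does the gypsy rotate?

the hydraulic motor → shaft II: external mesh, 1 reversal → CW.
shaft II → shaft III: external mesh, 1 reversal → CCW.
shaft III → the gypsy: driver → idler → driven is 2 external meshes, 2 reversals → CCW.
4 reversals in total — an even number — so the gypsy turns the same way as the hydraulic motor.

anticlockwise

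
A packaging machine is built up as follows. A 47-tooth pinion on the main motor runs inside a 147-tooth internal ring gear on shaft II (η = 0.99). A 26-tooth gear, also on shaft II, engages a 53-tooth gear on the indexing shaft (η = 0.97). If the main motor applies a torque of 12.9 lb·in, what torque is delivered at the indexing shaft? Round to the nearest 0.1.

Internal gear: ratio = 147/47 = 3.1277; torque at shaft II = 12.9 × 3.1277 × 0.99 = 39.943 lb·in.
Gear mesh: ratio = 53/26 = 2.0385; torque at the indexing shaft = 39.943 × 2.0385 × 0.97 = 78.98 lb·in.

79.0 lb·in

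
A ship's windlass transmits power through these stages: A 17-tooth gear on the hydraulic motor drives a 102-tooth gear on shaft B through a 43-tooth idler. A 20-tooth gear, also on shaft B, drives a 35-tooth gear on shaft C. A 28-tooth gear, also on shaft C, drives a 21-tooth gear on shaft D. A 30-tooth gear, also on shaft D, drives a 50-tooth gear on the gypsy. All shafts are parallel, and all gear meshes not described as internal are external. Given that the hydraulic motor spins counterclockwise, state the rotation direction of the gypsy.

clockwise

the hydraulic motor → shaft B: driver → idler → driven is 2 external meshes, 2 reversals → CCW.
shaft B → shaft C: external mesh, 1 reversal → CW.
shaft C → shaft D: external mesh, 1 reversal → CCW.
shaft D → the gypsy: external mesh, 1 reversal → CW.
5 reversals in total — an odd number — so the gypsy turns opposite to the hydraulic motor.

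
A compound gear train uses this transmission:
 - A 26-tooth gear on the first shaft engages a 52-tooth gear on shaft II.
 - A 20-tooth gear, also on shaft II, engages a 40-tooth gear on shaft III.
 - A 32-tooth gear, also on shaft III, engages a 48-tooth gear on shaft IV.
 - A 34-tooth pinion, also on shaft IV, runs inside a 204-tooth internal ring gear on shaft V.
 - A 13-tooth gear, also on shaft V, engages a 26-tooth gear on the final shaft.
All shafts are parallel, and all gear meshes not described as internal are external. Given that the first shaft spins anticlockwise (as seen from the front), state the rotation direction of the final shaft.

anticlockwise

the first shaft → shaft II: external mesh, 1 reversal → CW.
shaft II → shaft III: external mesh, 1 reversal → CCW.
shaft III → shaft IV: external mesh, 1 reversal → CW.
shaft IV → shaft V: internal mesh, same direction → CW.
shaft V → the final shaft: external mesh, 1 reversal → CCW.
4 reversals in total — an even number — so the final shaft turns the same way as the first shaft.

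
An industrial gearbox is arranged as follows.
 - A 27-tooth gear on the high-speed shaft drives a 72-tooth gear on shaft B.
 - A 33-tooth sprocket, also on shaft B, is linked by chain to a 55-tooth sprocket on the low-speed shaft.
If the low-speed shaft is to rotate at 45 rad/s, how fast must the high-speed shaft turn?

Overall ratio R = 2.6667 × 1.6667 = 4.4444.
Required input speed = output speed × R = 45 × 4.4444 = 200 rad/s.

200 rad/s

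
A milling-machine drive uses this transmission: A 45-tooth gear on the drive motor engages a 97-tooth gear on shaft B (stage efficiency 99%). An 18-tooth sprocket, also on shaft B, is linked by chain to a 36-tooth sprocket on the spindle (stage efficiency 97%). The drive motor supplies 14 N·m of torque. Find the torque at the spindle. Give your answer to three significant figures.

58.0 N·m

Gear mesh: ratio = 97/45 = 2.1556; torque at shaft B = 14 × 2.1556 × 0.99 = 29.876 N·m.
Chain: ratio = 36/18 = 2; torque at the spindle = 29.876 × 2 × 0.97 = 57.959 N·m.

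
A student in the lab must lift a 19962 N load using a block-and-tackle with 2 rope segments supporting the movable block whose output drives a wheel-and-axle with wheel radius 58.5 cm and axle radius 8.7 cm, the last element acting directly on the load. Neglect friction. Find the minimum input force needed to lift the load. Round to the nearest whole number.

Block-and-tackle MA = number of supporting rope parts = 2.
Wheel-and-axle MA = R/r = 58.5/8.7 = 6.7241.
Combined ideal MA = 2 × 6.7241 = 13.448.
Effort = load / MA = 19962 / 13.448 = 1484.4 N.

1484 N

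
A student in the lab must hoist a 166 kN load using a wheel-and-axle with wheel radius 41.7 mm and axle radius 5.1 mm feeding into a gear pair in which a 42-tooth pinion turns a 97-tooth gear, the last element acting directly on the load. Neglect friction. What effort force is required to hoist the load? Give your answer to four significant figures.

8.791 kN

Wheel-and-axle MA = R/r = 41.7/5.1 = 8.1765.
Gear pair MA = 97/42 = 2.3095.
Combined ideal MA = 8.1765 × 2.3095 = 18.884.
Effort = load / MA = 166 / 18.884 = 8.7906 kN.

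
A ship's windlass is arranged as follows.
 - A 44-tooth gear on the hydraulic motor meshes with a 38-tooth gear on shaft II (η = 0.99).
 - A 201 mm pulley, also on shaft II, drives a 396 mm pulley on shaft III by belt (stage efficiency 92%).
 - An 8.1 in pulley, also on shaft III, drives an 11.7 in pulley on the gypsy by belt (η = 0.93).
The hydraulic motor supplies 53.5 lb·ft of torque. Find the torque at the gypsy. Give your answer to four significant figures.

111.4 lb·ft

After the gear mesh (38/44): 53.5 × 0.86364 × 0.99 = 45.742 lb·ft
After the belt (396/201): 45.742 × 1.9701 × 0.92 = 82.91 lb·ft
After the belt (11.7/8.1): 82.91 × 1.4444 × 0.93 = 111.38 lb·ft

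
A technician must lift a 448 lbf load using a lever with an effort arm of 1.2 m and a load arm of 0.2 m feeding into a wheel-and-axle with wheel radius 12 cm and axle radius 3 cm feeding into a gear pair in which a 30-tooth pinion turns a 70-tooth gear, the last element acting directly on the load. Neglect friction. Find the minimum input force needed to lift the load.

8 lbf

Lever MA = effort arm / load arm = 1.2/0.2 = 6.
Wheel-and-axle MA = R/r = 12/3 = 4.
Gear pair MA = 70/30 = 2.3333.
Combined ideal MA = 6 × 4 × 2.3333 = 56.
Effort = load / MA = 448 / 56 = 8 lbf.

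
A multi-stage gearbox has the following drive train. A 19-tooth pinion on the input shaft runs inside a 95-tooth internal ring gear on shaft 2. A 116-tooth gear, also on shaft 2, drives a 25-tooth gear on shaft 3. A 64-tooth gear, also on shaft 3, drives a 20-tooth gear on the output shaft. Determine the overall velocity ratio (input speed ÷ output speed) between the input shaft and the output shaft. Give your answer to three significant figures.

Each stage contributes driven/driver: internal gear 95/19 = 5, gear mesh 25/116 = 0.21552, gear mesh 20/64 = 0.3125.
Overall: 5 × 0.21552 × 0.3125 = 0.33675.

0.337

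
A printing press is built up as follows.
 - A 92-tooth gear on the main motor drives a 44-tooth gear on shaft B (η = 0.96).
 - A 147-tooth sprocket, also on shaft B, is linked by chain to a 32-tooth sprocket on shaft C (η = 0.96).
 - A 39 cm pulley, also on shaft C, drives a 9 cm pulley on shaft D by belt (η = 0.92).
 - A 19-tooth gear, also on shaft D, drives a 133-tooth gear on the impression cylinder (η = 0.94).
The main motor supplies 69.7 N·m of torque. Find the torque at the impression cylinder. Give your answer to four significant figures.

After the gear mesh (44/92): 69.7 × 0.47826 × 0.96 = 32.001 N·m
After the chain (32/147): 32.001 × 0.21769 × 0.96 = 6.6876 N·m
After the belt (9/39): 6.6876 × 0.23077 × 0.92 = 1.4198 N·m
After the gear mesh (133/19): 1.4198 × 7 × 0.94 = 9.3425 N·m

9.343 N·m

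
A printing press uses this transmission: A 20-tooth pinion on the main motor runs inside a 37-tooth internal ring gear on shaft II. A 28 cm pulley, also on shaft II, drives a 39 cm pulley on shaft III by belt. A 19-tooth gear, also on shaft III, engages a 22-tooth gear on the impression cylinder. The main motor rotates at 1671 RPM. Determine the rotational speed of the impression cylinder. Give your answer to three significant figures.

560 RPM

the main motor → shaft II (internal gear, 37/20): 1671 ÷ 1.85 = 903.24 RPM
shaft II → shaft III (belt, 39/28): 903.24 ÷ 1.3929 = 648.48 RPM
shaft III → the impression cylinder (gear mesh, 22/19): 648.48 ÷ 1.1579 = 560.05 RPM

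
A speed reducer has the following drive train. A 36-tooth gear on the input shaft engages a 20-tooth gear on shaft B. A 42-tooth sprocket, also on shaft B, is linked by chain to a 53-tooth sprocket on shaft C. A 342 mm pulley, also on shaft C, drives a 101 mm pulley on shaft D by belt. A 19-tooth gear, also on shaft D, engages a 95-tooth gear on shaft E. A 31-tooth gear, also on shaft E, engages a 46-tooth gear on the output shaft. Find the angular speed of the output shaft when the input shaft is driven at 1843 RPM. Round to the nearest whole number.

the input shaft → shaft B (gear mesh, 20/36): 1843 ÷ 0.55556 = 3317.4 RPM
shaft B → shaft C (chain, 53/42): 3317.4 ÷ 1.2619 = 2628.9 RPM
shaft C → shaft D (belt, 101/342): 2628.9 ÷ 0.29532 = 8901.8 RPM
shaft D → shaft E (gear mesh, 95/19): 8901.8 ÷ 5 = 1780.4 RPM
shaft E → the output shaft (gear mesh, 46/31): 1780.4 ÷ 1.4839 = 1199.8 RPM

1200 RPM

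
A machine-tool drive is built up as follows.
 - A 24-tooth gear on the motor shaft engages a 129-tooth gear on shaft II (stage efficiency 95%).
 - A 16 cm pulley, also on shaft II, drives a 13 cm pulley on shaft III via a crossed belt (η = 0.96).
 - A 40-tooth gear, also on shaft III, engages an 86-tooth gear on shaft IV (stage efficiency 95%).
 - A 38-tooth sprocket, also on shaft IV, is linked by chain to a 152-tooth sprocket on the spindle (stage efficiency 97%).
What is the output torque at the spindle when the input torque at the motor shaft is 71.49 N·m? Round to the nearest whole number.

After the gear mesh (129/24): 71.49 × 5.375 × 0.95 = 365.05 N·m
After the belt (13/16): 365.05 × 0.8125 × 0.96 = 284.74 N·m
After the gear mesh (86/40): 284.74 × 2.15 × 0.95 = 581.57 N·m
After the chain (152/38): 581.57 × 4 × 0.97 = 2256.5 N·m

2257 N·m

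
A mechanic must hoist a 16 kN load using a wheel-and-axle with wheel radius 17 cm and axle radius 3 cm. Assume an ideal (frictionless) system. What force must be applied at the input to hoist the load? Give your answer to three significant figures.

Wheel-and-axle MA = R/r = 17/3 = 5.6667.
Effort = load / MA = 16 / 5.6667 = 2.8235 kN.

2.82 kN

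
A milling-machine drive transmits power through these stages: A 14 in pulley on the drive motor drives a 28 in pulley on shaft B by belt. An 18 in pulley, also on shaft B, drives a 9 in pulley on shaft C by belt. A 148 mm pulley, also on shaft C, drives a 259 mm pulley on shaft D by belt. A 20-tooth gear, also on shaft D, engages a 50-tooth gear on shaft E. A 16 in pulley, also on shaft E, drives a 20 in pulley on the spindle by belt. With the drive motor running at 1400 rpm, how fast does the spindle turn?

the drive motor → shaft B (belt, 28/14): 1400 ÷ 2 = 700 rpm
shaft B → shaft C (belt, 9/18): 700 ÷ 0.5 = 1400 rpm
shaft C → shaft D (belt, 259/148): 1400 ÷ 1.75 = 800 rpm
shaft D → shaft E (gear mesh, 50/20): 800 ÷ 2.5 = 320 rpm
shaft E → the spindle (belt, 20/16): 320 ÷ 1.25 = 256 rpm

256 rpm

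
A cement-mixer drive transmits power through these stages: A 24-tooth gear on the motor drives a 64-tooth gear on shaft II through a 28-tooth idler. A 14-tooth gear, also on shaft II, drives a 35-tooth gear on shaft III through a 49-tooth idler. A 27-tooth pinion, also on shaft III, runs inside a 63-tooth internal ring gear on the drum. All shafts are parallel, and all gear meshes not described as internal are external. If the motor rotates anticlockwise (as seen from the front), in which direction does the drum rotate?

the motor → shaft II: driver → idler → driven is 2 external meshes, 2 reversals → CCW.
shaft II → shaft III: driver → idler → driven is 2 external meshes, 2 reversals → CCW.
shaft III → the drum: internal mesh, same direction → CCW.
4 reversals in total — an even number — so the drum turns the same way as the motor.

anticlockwise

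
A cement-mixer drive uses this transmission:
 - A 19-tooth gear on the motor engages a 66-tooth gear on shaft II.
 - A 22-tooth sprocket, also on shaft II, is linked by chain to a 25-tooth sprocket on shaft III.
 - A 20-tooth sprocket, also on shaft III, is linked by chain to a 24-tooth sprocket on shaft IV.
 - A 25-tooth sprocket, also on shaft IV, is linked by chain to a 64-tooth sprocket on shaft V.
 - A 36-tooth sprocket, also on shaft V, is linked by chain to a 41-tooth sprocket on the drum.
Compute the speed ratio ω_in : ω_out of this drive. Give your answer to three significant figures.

13.8

Each stage contributes driven/driver: gear mesh 66/19 = 3.4737, chain 25/22 = 1.1364, chain 24/20 = 1.2, chain 64/25 = 2.56, chain 41/36 = 1.1389.
Overall: 3.4737 × 1.1364 × 1.2 × 2.56 × 1.1389 = 13.811.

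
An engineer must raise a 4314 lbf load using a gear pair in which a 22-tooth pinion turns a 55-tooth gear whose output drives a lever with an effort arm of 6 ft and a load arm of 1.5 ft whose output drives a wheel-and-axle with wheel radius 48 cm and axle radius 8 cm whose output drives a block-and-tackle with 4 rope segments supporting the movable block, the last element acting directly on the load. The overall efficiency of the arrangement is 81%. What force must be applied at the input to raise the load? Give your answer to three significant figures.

Gear pair MA = 55/22 = 2.5.
Lever MA = effort arm / load arm = 6/1.5 = 4.
Wheel-and-axle MA = R/r = 48/8 = 6.
Block-and-tackle MA = number of supporting rope parts = 4.
Combined ideal MA = 2.5 × 4 × 6 × 4 = 240.
Actual MA = 240 × 0.81 = 194.4.
Effort = load / actual MA = 4314 / 194.4 = 22.191 lbf.

22.2 lbf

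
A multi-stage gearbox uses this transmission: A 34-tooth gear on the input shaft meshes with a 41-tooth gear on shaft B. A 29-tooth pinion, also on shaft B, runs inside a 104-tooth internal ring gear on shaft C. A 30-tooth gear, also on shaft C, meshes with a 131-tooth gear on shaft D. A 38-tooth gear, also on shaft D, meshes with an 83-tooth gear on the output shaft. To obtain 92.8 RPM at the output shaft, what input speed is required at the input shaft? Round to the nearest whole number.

Overall ratio R = 1.2059 × 3.5862 × 4.3667 × 2.1842 = 41.246.
Required input speed = output speed × R = 92.8 × 41.246 = 3827.7 RPM.

3828 RPM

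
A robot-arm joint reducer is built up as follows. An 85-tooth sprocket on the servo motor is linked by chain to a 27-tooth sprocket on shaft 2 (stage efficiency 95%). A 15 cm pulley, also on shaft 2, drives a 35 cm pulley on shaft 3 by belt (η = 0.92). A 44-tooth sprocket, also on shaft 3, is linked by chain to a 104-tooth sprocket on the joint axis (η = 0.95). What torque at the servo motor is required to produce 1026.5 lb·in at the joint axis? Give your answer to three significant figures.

Overall ratio R = 0.31765 × 2.3333 × 2.3636 = 1.7519; overall efficiency η = 0.95 × 0.92 × 0.95 = 0.8303.
Input torque = output torque / (R × η) = 1026.5 / (1.7519 × 0.8303) = 705.7 lb·in.

706 lb·in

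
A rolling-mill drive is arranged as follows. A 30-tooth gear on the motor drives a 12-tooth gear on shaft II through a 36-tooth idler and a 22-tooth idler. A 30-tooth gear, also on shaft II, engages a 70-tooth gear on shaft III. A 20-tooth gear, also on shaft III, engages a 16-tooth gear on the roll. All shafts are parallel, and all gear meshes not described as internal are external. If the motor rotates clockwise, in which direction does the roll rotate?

the motor → shaft II: driver → idler → idler → driven is 3 external meshes, 3 reversals → CCW.
shaft II → shaft III: external mesh, 1 reversal → CW.
shaft III → the roll: external mesh, 1 reversal → CCW.
5 reversals in total — an odd number — so the roll turns opposite to the motor.

anticlockwise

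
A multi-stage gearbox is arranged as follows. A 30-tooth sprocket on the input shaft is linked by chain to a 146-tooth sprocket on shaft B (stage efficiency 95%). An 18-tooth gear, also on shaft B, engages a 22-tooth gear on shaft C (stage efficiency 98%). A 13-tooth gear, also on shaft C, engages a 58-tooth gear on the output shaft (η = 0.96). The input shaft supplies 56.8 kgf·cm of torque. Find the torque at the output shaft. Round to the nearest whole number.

1347 kgf·cm

After the chain (146/30): 56.8 × 4.8667 × 0.95 = 262.61 kgf·cm
After the gear mesh (22/18): 262.61 × 1.2222 × 0.98 = 314.54 kgf·cm
After the gear mesh (58/13): 314.54 × 4.4615 × 0.96 = 1347.2 kgf·cm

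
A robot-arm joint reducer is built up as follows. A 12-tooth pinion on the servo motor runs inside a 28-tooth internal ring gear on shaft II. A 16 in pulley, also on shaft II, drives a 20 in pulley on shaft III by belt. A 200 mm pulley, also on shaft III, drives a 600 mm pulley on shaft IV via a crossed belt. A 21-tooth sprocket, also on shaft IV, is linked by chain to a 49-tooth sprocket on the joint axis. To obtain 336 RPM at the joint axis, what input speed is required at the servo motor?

6860 RPM

Overall ratio R = 2.3333 × 1.25 × 3 × 2.3333 = 20.417.
Required input speed = output speed × R = 336 × 20.417 = 6860 RPM.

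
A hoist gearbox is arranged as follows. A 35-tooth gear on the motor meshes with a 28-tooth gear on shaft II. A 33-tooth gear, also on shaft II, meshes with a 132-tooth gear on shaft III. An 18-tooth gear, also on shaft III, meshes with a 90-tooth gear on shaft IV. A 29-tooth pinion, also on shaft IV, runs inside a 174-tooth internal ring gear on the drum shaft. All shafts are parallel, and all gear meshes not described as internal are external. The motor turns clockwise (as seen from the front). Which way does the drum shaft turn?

anticlockwise

the motor → shaft II: external mesh, 1 reversal → CCW.
shaft II → shaft III: external mesh, 1 reversal → CW.
shaft III → shaft IV: external mesh, 1 reversal → CCW.
shaft IV → the drum shaft: internal mesh, same direction → CCW.
3 reversals in total — an odd number — so the drum shaft turns opposite to the motor.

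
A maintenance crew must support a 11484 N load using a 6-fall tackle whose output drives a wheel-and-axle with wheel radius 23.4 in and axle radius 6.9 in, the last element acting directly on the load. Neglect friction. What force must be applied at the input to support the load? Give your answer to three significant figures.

564 N

Block-and-tackle MA = number of supporting rope parts = 6.
Wheel-and-axle MA = R/r = 23.4/6.9 = 3.3913.
Combined ideal MA = 6 × 3.3913 = 20.348.
Effort = load / MA = 11484 / 20.348 = 564.38 N.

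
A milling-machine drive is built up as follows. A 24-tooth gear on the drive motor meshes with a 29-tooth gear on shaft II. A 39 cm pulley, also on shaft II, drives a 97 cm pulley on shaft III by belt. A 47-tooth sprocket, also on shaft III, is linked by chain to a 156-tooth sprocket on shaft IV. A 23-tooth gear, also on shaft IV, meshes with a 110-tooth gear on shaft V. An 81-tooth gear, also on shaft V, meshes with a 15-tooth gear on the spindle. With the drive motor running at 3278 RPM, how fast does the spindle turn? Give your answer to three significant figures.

371 RPM

the drive motor → shaft II (gear mesh, 29/24): 3278 ÷ 1.2083 = 2712.8 RPM
shaft II → shaft III (belt, 97/39): 2712.8 ÷ 2.4872 = 1090.7 RPM
shaft III → shaft IV (chain, 156/47): 1090.7 ÷ 3.3191 = 328.62 RPM
shaft IV → shaft V (gear mesh, 110/23): 328.62 ÷ 4.7826 = 68.711 RPM
shaft V → the spindle (gear mesh, 15/81): 68.711 ÷ 0.18519 = 371.04 RPM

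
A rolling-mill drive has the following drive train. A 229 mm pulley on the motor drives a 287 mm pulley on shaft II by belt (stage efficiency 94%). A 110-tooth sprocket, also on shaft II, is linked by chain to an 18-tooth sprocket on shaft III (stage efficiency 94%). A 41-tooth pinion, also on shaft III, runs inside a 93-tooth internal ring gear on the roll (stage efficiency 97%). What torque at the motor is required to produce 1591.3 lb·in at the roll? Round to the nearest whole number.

Overall ratio R = 1.2533 × 0.16364 × 2.2683 = 0.46518; overall efficiency η = 0.94 × 0.94 × 0.97 = 0.8571.
Input torque = output torque / (R × η) = 1591.3 / (0.46518 × 0.8571) = 3991.2 lb·in.

3991 lb·in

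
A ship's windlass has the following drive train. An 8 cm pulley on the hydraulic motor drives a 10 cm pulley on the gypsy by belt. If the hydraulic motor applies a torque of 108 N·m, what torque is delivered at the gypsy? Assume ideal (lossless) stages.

135 N·m

After the belt (10/8): 108 × 1.25 = 135 N·m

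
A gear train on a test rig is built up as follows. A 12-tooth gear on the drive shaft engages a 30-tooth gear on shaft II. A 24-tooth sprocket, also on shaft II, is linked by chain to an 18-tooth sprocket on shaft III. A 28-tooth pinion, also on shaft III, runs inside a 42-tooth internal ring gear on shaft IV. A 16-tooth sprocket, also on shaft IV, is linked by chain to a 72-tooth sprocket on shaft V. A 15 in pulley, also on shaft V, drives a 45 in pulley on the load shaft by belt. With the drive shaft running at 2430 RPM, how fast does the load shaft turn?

64 RPM

gear mesh 30/12 = 2.5 → 2430/2.5 = 972 RPM
chain 18/24 = 0.75 → 972/0.75 = 1296 RPM
internal gear 42/28 = 1.5 → 1296/1.5 = 864 RPM
chain 72/16 = 4.5 → 864/4.5 = 192 RPM
belt 45/15 = 3 → 192/3 = 64 RPM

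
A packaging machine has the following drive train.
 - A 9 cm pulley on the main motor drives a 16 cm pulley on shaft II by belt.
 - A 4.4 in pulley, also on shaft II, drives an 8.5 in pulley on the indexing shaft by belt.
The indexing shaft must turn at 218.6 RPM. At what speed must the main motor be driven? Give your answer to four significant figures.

750.7 RPM

Overall ratio R = 1.7778 × 1.9318 = 3.4343.
Required input speed = output speed × R = 218.6 × 3.4343 = 750.75 RPM.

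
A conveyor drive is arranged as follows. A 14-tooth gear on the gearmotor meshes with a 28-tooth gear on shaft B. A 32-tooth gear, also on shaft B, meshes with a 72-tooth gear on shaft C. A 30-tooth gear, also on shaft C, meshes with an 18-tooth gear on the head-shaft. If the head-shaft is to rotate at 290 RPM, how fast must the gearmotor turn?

Overall ratio R = 2 × 2.25 × 0.6 = 2.7.
Required input speed = output speed × R = 290 × 2.7 = 783 RPM.

783 RPM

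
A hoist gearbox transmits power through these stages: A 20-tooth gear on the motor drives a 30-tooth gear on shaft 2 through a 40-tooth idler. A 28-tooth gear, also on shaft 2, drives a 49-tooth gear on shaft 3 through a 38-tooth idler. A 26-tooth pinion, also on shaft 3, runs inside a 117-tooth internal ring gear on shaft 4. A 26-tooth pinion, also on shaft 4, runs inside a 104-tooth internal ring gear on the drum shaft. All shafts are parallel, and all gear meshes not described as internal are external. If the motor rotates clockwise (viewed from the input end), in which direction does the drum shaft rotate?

the motor → shaft 2: driver → idler → driven is 2 external meshes, 2 reversals → CW.
shaft 2 → shaft 3: driver → idler → driven is 2 external meshes, 2 reversals → CW.
shaft 3 → shaft 4: internal mesh, same direction → CW.
shaft 4 → the drum shaft: internal mesh, same direction → CW.
4 reversals in total — an even number — so the drum shaft turns the same way as the motor.

clockwise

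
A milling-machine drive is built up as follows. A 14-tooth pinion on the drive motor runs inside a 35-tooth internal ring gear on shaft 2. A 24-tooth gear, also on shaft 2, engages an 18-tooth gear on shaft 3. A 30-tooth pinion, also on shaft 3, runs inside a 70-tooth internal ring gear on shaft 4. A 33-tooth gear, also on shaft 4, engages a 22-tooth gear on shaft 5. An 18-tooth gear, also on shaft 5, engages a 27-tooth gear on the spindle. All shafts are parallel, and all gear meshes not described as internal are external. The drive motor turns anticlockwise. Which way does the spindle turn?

the drive motor → shaft 2: internal mesh, same direction → CCW.
shaft 2 → shaft 3: external mesh, 1 reversal → CW.
shaft 3 → shaft 4: internal mesh, same direction → CW.
shaft 4 → shaft 5: external mesh, 1 reversal → CCW.
shaft 5 → the spindle: external mesh, 1 reversal → CW.
3 reversals in total — an odd number — so the spindle turns opposite to the drive motor.

clockwise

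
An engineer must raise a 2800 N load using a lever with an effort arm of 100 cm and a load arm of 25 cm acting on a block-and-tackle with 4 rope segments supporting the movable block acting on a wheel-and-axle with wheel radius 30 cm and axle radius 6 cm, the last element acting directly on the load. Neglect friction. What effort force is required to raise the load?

35 N

Lever MA = effort arm / load arm = 100/25 = 4.
Block-and-tackle MA = number of supporting rope parts = 4.
Wheel-and-axle MA = R/r = 30/6 = 5.
Combined ideal MA = 4 × 4 × 5 = 80.
Effort = load / MA = 2800 / 80 = 35 N.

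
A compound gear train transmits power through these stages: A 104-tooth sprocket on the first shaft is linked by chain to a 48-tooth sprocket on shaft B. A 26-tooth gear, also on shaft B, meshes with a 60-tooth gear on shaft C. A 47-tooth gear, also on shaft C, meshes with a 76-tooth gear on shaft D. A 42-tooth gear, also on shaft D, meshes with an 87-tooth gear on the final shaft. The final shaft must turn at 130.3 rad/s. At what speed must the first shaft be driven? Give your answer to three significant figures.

465 rad/s

Overall ratio R = 0.46154 × 2.3077 × 1.617 × 2.0714 = 3.5676.
Required input speed = output speed × R = 130.3 × 3.5676 = 464.85 rad/s.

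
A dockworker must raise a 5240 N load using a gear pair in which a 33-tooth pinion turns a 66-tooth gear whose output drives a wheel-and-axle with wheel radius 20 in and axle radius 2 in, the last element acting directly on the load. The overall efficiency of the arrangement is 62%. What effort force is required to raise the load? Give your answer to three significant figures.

423 N

Gear pair MA = 66/33 = 2.
Wheel-and-axle MA = R/r = 20/2 = 10.
Combined ideal MA = 2 × 10 = 20.
Actual MA = 20 × 0.62 = 12.4.
Effort = load / actual MA = 5240 / 12.4 = 422.58 N.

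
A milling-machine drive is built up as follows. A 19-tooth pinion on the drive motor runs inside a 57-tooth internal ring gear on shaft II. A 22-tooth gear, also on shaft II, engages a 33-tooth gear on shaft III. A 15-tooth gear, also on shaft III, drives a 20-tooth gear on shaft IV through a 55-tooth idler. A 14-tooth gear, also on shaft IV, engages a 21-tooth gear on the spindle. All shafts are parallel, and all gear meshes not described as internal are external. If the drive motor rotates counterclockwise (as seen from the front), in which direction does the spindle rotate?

the drive motor → shaft II: internal mesh, same direction → CCW.
shaft II → shaft III: external mesh, 1 reversal → CW.
shaft III → shaft IV: driver → idler → driven is 2 external meshes, 2 reversals → CW.
shaft IV → the spindle: external mesh, 1 reversal → CCW.
4 reversals in total — an even number — so the spindle turns the same way as the drive motor.

counterclockwise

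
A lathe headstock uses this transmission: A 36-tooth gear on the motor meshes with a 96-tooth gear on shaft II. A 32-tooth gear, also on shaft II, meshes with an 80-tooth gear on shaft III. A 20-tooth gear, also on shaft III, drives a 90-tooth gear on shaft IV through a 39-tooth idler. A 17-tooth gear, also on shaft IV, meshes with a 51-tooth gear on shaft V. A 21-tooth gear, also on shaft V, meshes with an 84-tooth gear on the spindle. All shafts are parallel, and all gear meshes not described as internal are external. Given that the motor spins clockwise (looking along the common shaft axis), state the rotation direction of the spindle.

the motor → shaft II: external mesh, 1 reversal → CCW.
shaft II → shaft III: external mesh, 1 reversal → CW.
shaft III → shaft IV: driver → idler → driven is 2 external meshes, 2 reversals → CW.
shaft IV → shaft V: external mesh, 1 reversal → CCW.
shaft V → the spindle: external mesh, 1 reversal → CW.
6 reversals in total — an even number — so the spindle turns the same way as the motor.

clockwise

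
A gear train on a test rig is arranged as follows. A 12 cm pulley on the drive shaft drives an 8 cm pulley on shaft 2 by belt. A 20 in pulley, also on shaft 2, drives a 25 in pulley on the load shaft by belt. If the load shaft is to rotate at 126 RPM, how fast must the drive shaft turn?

105 RPM

Overall ratio R = 0.66667 × 1.25 = 0.83333.
Required input speed = output speed × R = 126 × 0.83333 = 105 RPM.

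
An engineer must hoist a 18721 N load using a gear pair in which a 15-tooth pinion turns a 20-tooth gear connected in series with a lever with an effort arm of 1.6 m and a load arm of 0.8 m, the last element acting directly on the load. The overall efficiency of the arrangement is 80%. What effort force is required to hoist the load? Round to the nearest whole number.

8775 N

Gear pair MA = 20/15 = 1.3333.
Lever MA = effort arm / load arm = 1.6/0.8 = 2.
Combined ideal MA = 1.3333 × 2 = 2.6667.
Actual MA = 2.6667 × 0.80 = 2.1333.
Effort = load / actual MA = 18721 / 2.1333 = 8775.5 N.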